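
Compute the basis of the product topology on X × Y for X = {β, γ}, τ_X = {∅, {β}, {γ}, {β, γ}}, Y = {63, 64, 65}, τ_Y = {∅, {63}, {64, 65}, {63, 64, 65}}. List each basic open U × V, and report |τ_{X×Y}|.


Basis B = {∅ × ∅, {β} × {63}, {γ} × {63}, {β, γ} × {63}, {β} × {64, 65}, {γ} × {64, 65}, {β} × {63, 64, 65}, {γ} × {63, 64, 65}, {β, γ} × {64, 65}, {β, γ} × {63, 64, 65}}; |τ_{X×Y}| = 16.

Enumerate products U × V with U ∈ τ_X, V ∈ τ_Y (deduplicated):
  ∅ × ∅ = {} (∅)
  {β} × {63} = {(β,63)}
  {γ} × {63} = {(γ,63)}
  {β, γ} × {63} = {(β,63), (γ,63)}
  {β} × {64, 65} = {(β,64), (β,65)}
  {γ} × {64, 65} = {(γ,64), (γ,65)}
  {β} × {63, 64, 65} = {(β,63), (β,64), (β,65)}
  {γ} × {63, 64, 65} = {(γ,63), (γ,64), (γ,65)}
  {β, γ} × {64, 65} = {(β,64), (β,65), (γ,64), (γ,65)}
  {β, γ} × {63, 64, 65} = {(β,63), (β,64), (β,65), (γ,63), (γ,64), (γ,65)}
These 10 distinct sets form the basis B.
Close under arbitrary unions to get τ_{X×Y}; counting gives |τ_{X×Y}| = 16.


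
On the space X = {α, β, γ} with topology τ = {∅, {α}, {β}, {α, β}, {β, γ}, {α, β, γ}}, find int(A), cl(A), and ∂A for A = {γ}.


int(A) = ∅, cl(A) = {γ}, ∂A = {γ}.

Closed sets in (X, τ) are complements of opens:
  closed(X, τ) = {∅, {α}, {γ}, {α, γ}, {β, γ}, {α, β, γ}}.
int(A) = ⋃ {U ∈ τ : U ⊆ A}. Opens contained in A: ∅.
Taking the union of these: int(A) = ∅.
cl(A) = ⋂ {C closed : A ⊆ C}. Closed sets containing A: {γ}, {α, γ}, {β, γ}, {α, β, γ}.
Intersecting these: cl(A) = {γ}.
∂A = cl(A) ∖ int(A) = {γ} ∖ ∅ = {γ}.


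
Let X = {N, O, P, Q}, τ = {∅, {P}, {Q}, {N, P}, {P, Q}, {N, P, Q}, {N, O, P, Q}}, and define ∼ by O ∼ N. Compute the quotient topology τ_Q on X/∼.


X/∼ = {[N=O], [P], [Q]}; |τ_Q| = 5.

Equivalence classes: [N=O], [P], [Q].
Quotient map π: X → X/∼ sends N ↦ [N=O], O ↦ [N=O], P ↦ [P], Q ↦ [Q].
For each subset V ⊆ X/∼, compute π^{-1}(V) ⊆ X and check whether π^{-1}(V) ∈ τ. V is open in τ_Q iff π^{-1}(V) ∈ τ.
  V = {}: π^{-1}(V) = ∅ ∈ τ ✓.
  V = {[N=O]}: π^{-1}(V) = {N, O} ∉ τ ✗.
  V = {[P]}: π^{-1}(V) = {P} ∈ τ ✓.
  V = {[N=O], [P]}: π^{-1}(V) = {N, O, P} ∉ τ ✗.
  V = {[Q]}: π^{-1}(V) = {Q} ∈ τ ✓.
  V = {[N=O], [Q]}: π^{-1}(V) = {N, O, Q} ∉ τ ✗.
  V = {[P], [Q]}: π^{-1}(V) = {P, Q} ∈ τ ✓.
  V = {[N=O], [P], [Q]}: π^{-1}(V) = {N, O, P, Q} ∈ τ ✓.
Open sets in the quotient: τ_Q = {{}, {[P]}, {[Q]}, {[P], [Q]}, {[N=O], [P], [Q]}} (5 elements).


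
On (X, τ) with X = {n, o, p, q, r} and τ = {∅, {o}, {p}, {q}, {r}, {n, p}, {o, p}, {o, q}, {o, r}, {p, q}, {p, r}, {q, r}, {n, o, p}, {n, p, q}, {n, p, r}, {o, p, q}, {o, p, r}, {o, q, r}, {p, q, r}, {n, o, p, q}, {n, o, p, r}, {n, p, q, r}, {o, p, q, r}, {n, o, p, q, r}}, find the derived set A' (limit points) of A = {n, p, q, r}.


A' = {n}

For each x ∈ X, list the open sets U ∈ τ with x ∈ U, then check whether U ∩ (A ∖ {x}) ≠ ∅ for every such U.
  x = n: opens ∋ x are {n, p}, {n, o, p}, {n, p, q}, {n, p, r}, {n, o, p, q}, {n, o, p, r}, {n, p, q, r}, {n, o, p, q, r}; each meets A ∖ {n}, so x IS a limit point.
  x = o: open {o} ∋ x has {o} ∩ (A ∖ {o}) = ∅, so x is NOT a limit point.
  x = p: open {p} ∋ x has {p} ∩ (A ∖ {p}) = ∅, so x is NOT a limit point.
  x = q: open {q} ∋ x has {q} ∩ (A ∖ {q}) = ∅, so x is NOT a limit point.
  x = r: open {r} ∋ x has {r} ∩ (A ∖ {r}) = ∅, so x is NOT a limit point.
Collecting: A' = {n}.


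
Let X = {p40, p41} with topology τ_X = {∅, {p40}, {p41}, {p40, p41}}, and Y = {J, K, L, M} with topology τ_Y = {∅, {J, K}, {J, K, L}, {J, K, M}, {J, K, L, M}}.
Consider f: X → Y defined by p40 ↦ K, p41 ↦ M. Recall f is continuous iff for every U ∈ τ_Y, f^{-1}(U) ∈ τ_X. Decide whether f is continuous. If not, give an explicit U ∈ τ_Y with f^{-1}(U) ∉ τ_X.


f IS continuous.

Compute f^{-1}(U) for each U ∈ τ_Y:
  U = ∅: f^{-1}(U) = ∅ ∈ τ_X ✓.
  U = {J, K}: f^{-1}(U) = {p40} ∈ τ_X ✓.
  U = {J, K, L}: f^{-1}(U) = {p40} ∈ τ_X ✓.
  U = {J, K, M}: f^{-1}(U) = {p40, p41} ∈ τ_X ✓.
  U = {J, K, L, M}: f^{-1}(U) = {p40, p41} ∈ τ_X ✓.
Every preimage lies in τ_X, so f IS continuous.


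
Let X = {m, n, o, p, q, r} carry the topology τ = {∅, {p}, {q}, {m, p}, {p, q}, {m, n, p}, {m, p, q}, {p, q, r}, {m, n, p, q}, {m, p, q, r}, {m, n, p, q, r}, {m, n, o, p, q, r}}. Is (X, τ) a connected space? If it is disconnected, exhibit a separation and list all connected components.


(X, τ) is connected.

Find clopen sets (U ∈ τ with X ∖ U ∈ τ):
  U = ∅, X ∖ U = {m, n, o, p, q, r} — both open, so U is clopen.
  U = {m, n, o, p, q, r}, X ∖ U = ∅ — both open, so U is clopen.
Only trivial clopens (∅ and X) exist, so (X, τ) is connected.
Compute connected components by grouping points that agree on all clopens:
  component: {m, n, o, p, q, r}


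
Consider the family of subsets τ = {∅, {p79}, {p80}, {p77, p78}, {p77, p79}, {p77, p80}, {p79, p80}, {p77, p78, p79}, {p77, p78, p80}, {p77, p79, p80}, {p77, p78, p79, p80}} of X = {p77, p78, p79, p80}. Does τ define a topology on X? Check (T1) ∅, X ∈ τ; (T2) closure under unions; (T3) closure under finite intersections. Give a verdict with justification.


τ is NOT a topology on X.

Axiom (T1): ∅ ∈ τ? Yes; X ∈ τ? Yes.
Axiom (T2/T3): check pairwise unions and intersections of members of τ.
Counterexample for (T3): {p77, p78} ∩ {p77, p79} = {p77} ∉ τ. Therefore τ is NOT a topology.


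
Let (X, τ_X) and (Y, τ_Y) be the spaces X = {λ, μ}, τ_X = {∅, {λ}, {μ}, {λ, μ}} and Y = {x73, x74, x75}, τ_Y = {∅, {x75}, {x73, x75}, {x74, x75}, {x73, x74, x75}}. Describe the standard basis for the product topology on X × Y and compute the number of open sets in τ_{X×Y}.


Basis B = {∅ × ∅, {λ} × {x75}, {μ} × {x75}, {λ} × {x73, x75}, {λ} × {x74, x75}, {λ, μ} × {x75}, {μ} × {x73, x75}, {μ} × {x74, x75}, {λ} × {x73, x74, x75}, {μ} × {x73, x74, x75}, {λ, μ} × {x73, x75}, {λ, μ} × {x74, x75}, {λ, μ} × {x73, x74, x75}}; |τ_{X×Y}| = 25.

Enumerate products U × V with U ∈ τ_X, V ∈ τ_Y (deduplicated):
  ∅ × ∅ = {} (∅)
  {λ} × {x75} = {(λ,x75)}
  {μ} × {x75} = {(μ,x75)}
  {λ} × {x73, x75} = {(λ,x73), (λ,x75)}
  {λ} × {x74, x75} = {(λ,x74), (λ,x75)}
  {λ, μ} × {x75} = {(λ,x75), (μ,x75)}
  {μ} × {x73, x75} = {(μ,x73), (μ,x75)}
  {μ} × {x74, x75} = {(μ,x74), (μ,x75)}
  {λ} × {x73, x74, x75} = {(λ,x73), (λ,x74), (λ,x75)}
  {μ} × {x73, x74, x75} = {(μ,x73), (μ,x74), (μ,x75)}
  {λ, μ} × {x73, x75} = {(λ,x73), (λ,x75), (μ,x73), (μ,x75)}
  {λ, μ} × {x74, x75} = {(λ,x74), (λ,x75), (μ,x74), (μ,x75)}
  {λ, μ} × {x73, x74, x75} = {(λ,x73), (λ,x74), (λ,x75), (μ,x73), (μ,x74), (μ,x75)}
These 13 distinct sets form the basis B.
Close under arbitrary unions to get τ_{X×Y}; counting gives |τ_{X×Y}| = 25.


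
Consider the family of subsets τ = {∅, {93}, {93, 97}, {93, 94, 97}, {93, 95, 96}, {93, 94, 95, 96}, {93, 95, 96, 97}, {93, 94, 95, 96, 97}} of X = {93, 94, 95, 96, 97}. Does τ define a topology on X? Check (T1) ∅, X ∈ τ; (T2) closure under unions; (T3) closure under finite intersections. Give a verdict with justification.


τ is NOT a topology on X.

Axiom (T1): ∅ ∈ τ? Yes; X ∈ τ? Yes.
Axiom (T2/T3): check pairwise unions and intersections of members of τ.
Counterexample for (T3): {93, 94, 97} ∩ {93, 94, 95, 96} = {93, 94} ∉ τ. Therefore τ is NOT a topology.


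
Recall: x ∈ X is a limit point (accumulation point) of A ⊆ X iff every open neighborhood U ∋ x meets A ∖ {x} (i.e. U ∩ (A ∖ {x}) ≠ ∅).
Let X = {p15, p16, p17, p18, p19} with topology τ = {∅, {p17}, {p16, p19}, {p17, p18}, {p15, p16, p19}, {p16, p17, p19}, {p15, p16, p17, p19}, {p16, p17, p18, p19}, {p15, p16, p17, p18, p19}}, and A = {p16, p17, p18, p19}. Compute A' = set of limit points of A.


A' = {p15, p16, p18, p19}

For each x ∈ X, list the open sets U ∈ τ with x ∈ U, then check whether U ∩ (A ∖ {x}) ≠ ∅ for every such U.
  x = p15: opens ∋ x are {p15, p16, p19}, {p15, p16, p17, p19}, {p15, p16, p17, p18, p19}; each meets A ∖ {p15}, so x IS a limit point.
  x = p16: opens ∋ x are {p16, p19}, {p15, p16, p19}, {p16, p17, p19}, {p15, p16, p17, p19}, {p16, p17, p18, p19}, {p15, p16, p17, p18, p19}; each meets A ∖ {p16}, so x IS a limit point.
  x = p17: open {p17} ∋ x has {p17} ∩ (A ∖ {p17}) = ∅, so x is NOT a limit point.
  x = p18: opens ∋ x are {p17, p18}, {p16, p17, p18, p19}, {p15, p16, p17, p18, p19}; each meets A ∖ {p18}, so x IS a limit point.
  x = p19: opens ∋ x are {p16, p19}, {p15, p16, p19}, {p16, p17, p19}, {p15, p16, p17, p19}, {p16, p17, p18, p19}, {p15, p16, p17, p18, p19}; each meets A ∖ {p19}, so x IS a limit point.
Collecting: A' = {p15, p16, p18, p19}.


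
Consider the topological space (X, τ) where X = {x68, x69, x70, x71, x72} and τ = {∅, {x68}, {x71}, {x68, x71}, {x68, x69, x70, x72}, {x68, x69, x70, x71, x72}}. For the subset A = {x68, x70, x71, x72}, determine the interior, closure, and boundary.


int(A) = {x68, x71}, cl(A) = {x68, x69, x70, x71, x72}, ∂A = {x69, x70, x72}.

Closed sets in (X, τ) are complements of opens:
  closed(X, τ) = {∅, {x71}, {x69, x70, x72}, {x68, x69, x70, x72}, {x69, x70, x71, x72}, {x68, x69, x70, x71, x72}}.
int(A) = ⋃ {U ∈ τ : U ⊆ A}. Opens contained in A: ∅, {x68}, {x71}, {x68, x71}.
Taking the union of these: int(A) = {x68, x71}.
cl(A) = ⋂ {C closed : A ⊆ C}. Closed sets containing A: {x68, x69, x70, x71, x72}.
Intersecting these: cl(A) = {x68, x69, x70, x71, x72}.
∂A = cl(A) ∖ int(A) = {x68, x69, x70, x71, x72} ∖ {x68, x71} = {x69, x70, x72}.


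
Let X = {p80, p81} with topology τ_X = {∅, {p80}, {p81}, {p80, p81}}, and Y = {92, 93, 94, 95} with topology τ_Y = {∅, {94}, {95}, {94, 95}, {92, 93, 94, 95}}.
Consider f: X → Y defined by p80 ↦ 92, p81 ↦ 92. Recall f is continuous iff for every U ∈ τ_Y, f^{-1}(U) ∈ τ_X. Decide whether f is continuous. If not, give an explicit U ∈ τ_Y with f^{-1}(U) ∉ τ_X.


f IS continuous.

Compute f^{-1}(U) for each U ∈ τ_Y:
  U = ∅: f^{-1}(U) = ∅ ∈ τ_X ✓.
  U = {94}: f^{-1}(U) = ∅ ∈ τ_X ✓.
  U = {95}: f^{-1}(U) = ∅ ∈ τ_X ✓.
  U = {94, 95}: f^{-1}(U) = ∅ ∈ τ_X ✓.
  U = {92, 93, 94, 95}: f^{-1}(U) = {p80, p81} ∈ τ_X ✓.
Every preimage lies in τ_X, so f IS continuous.


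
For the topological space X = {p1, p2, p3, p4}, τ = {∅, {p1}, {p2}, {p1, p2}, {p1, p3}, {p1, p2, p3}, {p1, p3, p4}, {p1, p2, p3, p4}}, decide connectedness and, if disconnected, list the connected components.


(X, τ) is disconnected; components = [{p2}, {p1, p3, p4}].

Find clopen sets (U ∈ τ with X ∖ U ∈ τ):
  U = ∅, X ∖ U = {p1, p2, p3, p4} — both open, so U is clopen.
  U = {p2}, X ∖ U = {p1, p3, p4} — both open, so U is clopen.
  U = {p1, p3, p4}, X ∖ U = {p2} — both open, so U is clopen.
  U = {p1, p2, p3, p4}, X ∖ U = ∅ — both open, so U is clopen.
Nontrivial clopen(s) exist: e.g. {p2}. So (X, τ) is disconnected.
Compute connected components by grouping points that agree on all clopens:
  component: {p2}
  component: {p1, p3, p4}


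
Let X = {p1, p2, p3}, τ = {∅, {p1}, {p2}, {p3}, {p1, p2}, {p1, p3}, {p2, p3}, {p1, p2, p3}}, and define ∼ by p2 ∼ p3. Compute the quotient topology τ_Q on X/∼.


X/∼ = {[p1], [p2=p3]}; |τ_Q| = 4.

Equivalence classes: [p1], [p2=p3].
Quotient map π: X → X/∼ sends p1 ↦ [p1], p2 ↦ [p2=p3], p3 ↦ [p2=p3].
For each subset V ⊆ X/∼, compute π^{-1}(V) ⊆ X and check whether π^{-1}(V) ∈ τ. V is open in τ_Q iff π^{-1}(V) ∈ τ.
  V = {}: π^{-1}(V) = ∅ ∈ τ ✓.
  V = {[p1]}: π^{-1}(V) = {p1} ∈ τ ✓.
  V = {[p2=p3]}: π^{-1}(V) = {p2, p3} ∈ τ ✓.
  V = {[p1], [p2=p3]}: π^{-1}(V) = {p1, p2, p3} ∈ τ ✓.
Open sets in the quotient: τ_Q = {{}, {[p1]}, {[p2=p3]}, {[p1], [p2=p3]}} (4 elements).


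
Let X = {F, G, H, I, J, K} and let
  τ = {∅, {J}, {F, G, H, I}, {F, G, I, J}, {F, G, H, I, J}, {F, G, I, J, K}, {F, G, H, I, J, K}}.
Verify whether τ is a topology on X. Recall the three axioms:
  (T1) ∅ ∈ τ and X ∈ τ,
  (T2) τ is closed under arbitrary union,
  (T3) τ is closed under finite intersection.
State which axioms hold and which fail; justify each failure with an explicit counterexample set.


τ is NOT a topology on X.

Axiom (T1): ∅ ∈ τ? Yes; X ∈ τ? Yes.
Axiom (T2/T3): check pairwise unions and intersections of members of τ.
Counterexample for (T3): {F, G, H, I} ∩ {F, G, I, J} = {F, G, I} ∉ τ. Therefore τ is NOT a topology.


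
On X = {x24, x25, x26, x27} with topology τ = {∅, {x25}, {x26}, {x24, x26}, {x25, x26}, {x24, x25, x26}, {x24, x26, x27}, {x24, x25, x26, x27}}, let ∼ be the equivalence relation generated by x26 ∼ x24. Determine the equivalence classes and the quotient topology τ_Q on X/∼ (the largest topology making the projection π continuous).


X/∼ = {[x24=x26], [x25], [x27]}; |τ_Q| = 6.

Equivalence classes: [x24=x26], [x25], [x27].
Quotient map π: X → X/∼ sends x24 ↦ [x24=x26], x25 ↦ [x25], x26 ↦ [x24=x26], x27 ↦ [x27].
For each subset V ⊆ X/∼, compute π^{-1}(V) ⊆ X and check whether π^{-1}(V) ∈ τ. V is open in τ_Q iff π^{-1}(V) ∈ τ.
  V = {}: π^{-1}(V) = ∅ ∈ τ ✓.
  V = {[x24=x26]}: π^{-1}(V) = {x24, x26} ∈ τ ✓.
  V = {[x25]}: π^{-1}(V) = {x25} ∈ τ ✓.
  V = {[x24=x26], [x25]}: π^{-1}(V) = {x24, x25, x26} ∈ τ ✓.
  V = {[x27]}: π^{-1}(V) = {x27} ∉ τ ✗.
  V = {[x24=x26], [x27]}: π^{-1}(V) = {x24, x26, x27} ∈ τ ✓.
  V = {[x25], [x27]}: π^{-1}(V) = {x25, x27} ∉ τ ✗.
  V = {[x24=x26], [x25], [x27]}: π^{-1}(V) = {x24, x25, x26, x27} ∈ τ ✓.
Open sets in the quotient: τ_Q = {{}, {[x24=x26]}, {[x25]}, {[x24=x26], [x25]}, {[x24=x26], [x27]}, {[x24=x26], [x25], [x27]}} (6 elements).


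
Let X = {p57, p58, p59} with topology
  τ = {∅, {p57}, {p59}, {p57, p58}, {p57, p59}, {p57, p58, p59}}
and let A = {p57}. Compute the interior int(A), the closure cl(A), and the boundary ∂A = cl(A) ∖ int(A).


int(A) = {p57}, cl(A) = {p57, p58}, ∂A = {p58}.

Closed sets in (X, τ) are complements of opens:
  closed(X, τ) = {∅, {p58}, {p59}, {p57, p58}, {p58, p59}, {p57, p58, p59}}.
int(A) = ⋃ {U ∈ τ : U ⊆ A}. Opens contained in A: ∅, {p57}.
Taking the union of these: int(A) = {p57}.
cl(A) = ⋂ {C closed : A ⊆ C}. Closed sets containing A: {p57, p58}, {p57, p58, p59}.
Intersecting these: cl(A) = {p57, p58}.
∂A = cl(A) ∖ int(A) = {p57, p58} ∖ {p57} = {p58}.


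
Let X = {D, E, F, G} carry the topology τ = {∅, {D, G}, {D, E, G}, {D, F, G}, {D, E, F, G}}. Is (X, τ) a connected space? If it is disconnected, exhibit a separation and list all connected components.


(X, τ) is connected.

Find clopen sets (U ∈ τ with X ∖ U ∈ τ):
  U = ∅, X ∖ U = {D, E, F, G} — both open, so U is clopen.
  U = {D, E, F, G}, X ∖ U = ∅ — both open, so U is clopen.
Only trivial clopens (∅ and X) exist, so (X, τ) is connected.
Compute connected components by grouping points that agree on all clopens:
  component: {D, E, F, G}


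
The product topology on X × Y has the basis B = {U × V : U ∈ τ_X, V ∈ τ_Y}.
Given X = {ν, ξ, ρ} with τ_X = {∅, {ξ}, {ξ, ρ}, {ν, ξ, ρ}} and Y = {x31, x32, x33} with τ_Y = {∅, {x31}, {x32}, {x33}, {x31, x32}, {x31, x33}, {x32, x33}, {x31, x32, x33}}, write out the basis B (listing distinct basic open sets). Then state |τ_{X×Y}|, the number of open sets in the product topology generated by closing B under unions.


Basis B = {∅ × ∅, {ξ} × {x31}, {ξ} × {x32}, {ξ} × {x33}, {ξ} × {x31, x32}, {ξ} × {x31, x33}, {ξ, ρ} × {x31}, {ξ} × {x32, x33}, {ξ, ρ} × {x32}, {ξ, ρ} × {x33}, {ν, ξ, ρ} × {x31}, {ν, ξ, ρ} × {x32}, {ν, ξ, ρ} × {x33}, {ξ} × {x31, x32, x33}, {ξ, ρ} × {x31, x32}, {ξ, ρ} × {x31, x33}, {ξ, ρ} × {x32, x33}, {ν, ξ, ρ} × {x31, x32}, {ν, ξ, ρ} × {x31, x33}, {ν, ξ, ρ} × {x32, x33}, {ξ, ρ} × {x31, x32, x33}, {ν, ξ, ρ} × {x31, x32, x33}}; |τ_{X×Y}| = 64.

Enumerate products U × V with U ∈ τ_X, V ∈ τ_Y (deduplicated):
  ∅ × ∅ = {} (∅)
  {ξ} × {x31} = {(ξ,x31)}
  {ξ} × {x32} = {(ξ,x32)}
  {ξ} × {x33} = {(ξ,x33)}
  {ξ} × {x31, x32} = {(ξ,x31), (ξ,x32)}
  {ξ} × {x31, x33} = {(ξ,x31), (ξ,x33)}
  {ξ, ρ} × {x31} = {(ξ,x31), (ρ,x31)}
  {ξ} × {x32, x33} = {(ξ,x32), (ξ,x33)}
  {ξ, ρ} × {x32} = {(ξ,x32), (ρ,x32)}
  {ξ, ρ} × {x33} = {(ξ,x33), (ρ,x33)}
  {ν, ξ, ρ} × {x31} = {(ν,x31), (ξ,x31), (ρ,x31)}
  {ν, ξ, ρ} × {x32} = {(ν,x32), (ξ,x32), (ρ,x32)}
  {ν, ξ, ρ} × {x33} = {(ν,x33), (ξ,x33), (ρ,x33)}
  {ξ} × {x31, x32, x33} = {(ξ,x31), (ξ,x32), (ξ,x33)}
  {ξ, ρ} × {x31, x32} = {(ξ,x31), (ξ,x32), (ρ,x31), (ρ,x32)}
  {ξ, ρ} × {x31, x33} = {(ξ,x31), (ξ,x33), (ρ,x31), (ρ,x33)}
  {ξ, ρ} × {x32, x33} = {(ξ,x32), (ξ,x33), (ρ,x32), (ρ,x33)}
  {ν, ξ, ρ} × {x31, x32} = {(ν,x31), (ν,x32), (ξ,x31), (ξ,x32), (ρ,x31), (ρ,x32)}
  {ν, ξ, ρ} × {x31, x33} = {(ν,x31), (ν,x33), (ξ,x31), (ξ,x33), (ρ,x31), (ρ,x33)}
  {ν, ξ, ρ} × {x32, x33} = {(ν,x32), (ν,x33), (ξ,x32), (ξ,x33), (ρ,x32), (ρ,x33)}
  {ξ, ρ} × {x31, x32, x33} = {(ξ,x31), (ξ,x32), (ξ,x33), (ρ,x31), (ρ,x32), (ρ,x33)}
  {ν, ξ, ρ} × {x31, x32, x33} = {(ν,x31), (ν,x32), (ν,x33), (ξ,x31), (ξ,x32), (ξ,x33), (ρ,x31), (ρ,x32), (ρ,x33)}
These 22 distinct sets form the basis B.
Close under arbitrary unions to get τ_{X×Y}; counting gives |τ_{X×Y}| = 64.


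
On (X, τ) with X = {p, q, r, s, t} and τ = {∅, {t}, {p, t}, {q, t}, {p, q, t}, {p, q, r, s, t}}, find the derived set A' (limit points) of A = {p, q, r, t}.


A' = {p, q, r, s}

For each x ∈ X, list the open sets U ∈ τ with x ∈ U, then check whether U ∩ (A ∖ {x}) ≠ ∅ for every such U.
  x = p: opens ∋ x are {p, t}, {p, q, t}, {p, q, r, s, t}; each meets A ∖ {p}, so x IS a limit point.
  x = q: opens ∋ x are {q, t}, {p, q, t}, {p, q, r, s, t}; each meets A ∖ {q}, so x IS a limit point.
  x = r: opens ∋ x are {p, q, r, s, t}; each meets A ∖ {r}, so x IS a limit point.
  x = s: opens ∋ x are {p, q, r, s, t}; each meets A ∖ {s}, so x IS a limit point.
  x = t: open {t} ∋ x has {t} ∩ (A ∖ {t}) = ∅, so x is NOT a limit point.
Collecting: A' = {p, q, r, s}.


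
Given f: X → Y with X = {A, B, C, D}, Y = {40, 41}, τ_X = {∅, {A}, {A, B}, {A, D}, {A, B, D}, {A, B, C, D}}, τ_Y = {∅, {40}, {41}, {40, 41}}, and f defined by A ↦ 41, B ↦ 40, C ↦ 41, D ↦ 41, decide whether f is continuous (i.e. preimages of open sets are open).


f is NOT continuous.

Compute f^{-1}(U) for each U ∈ τ_Y:
  U = ∅: f^{-1}(U) = ∅ ∈ τ_X ✓.
  U = {40}: f^{-1}(U) = {B} ∉ τ_X ✗.
  U = {41}: f^{-1}(U) = {A, C, D} ∉ τ_X ✗.
  U = {40, 41}: f^{-1}(U) = {A, B, C, D} ∈ τ_X ✓.
Found U = {40} with f^{-1}(U) = {B} not in τ_X. Therefore f is NOT continuous.


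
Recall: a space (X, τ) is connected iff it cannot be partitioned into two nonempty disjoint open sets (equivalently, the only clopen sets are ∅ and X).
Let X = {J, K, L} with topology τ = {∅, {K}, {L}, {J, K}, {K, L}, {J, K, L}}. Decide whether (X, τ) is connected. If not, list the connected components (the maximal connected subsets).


(X, τ) is disconnected; components = [{L}, {J, K}].

Find clopen sets (U ∈ τ with X ∖ U ∈ τ):
  U = ∅, X ∖ U = {J, K, L} — both open, so U is clopen.
  U = {L}, X ∖ U = {J, K} — both open, so U is clopen.
  U = {J, K}, X ∖ U = {L} — both open, so U is clopen.
  U = {J, K, L}, X ∖ U = ∅ — both open, so U is clopen.
Nontrivial clopen(s) exist: e.g. {J, K}. So (X, τ) is disconnected.
Compute connected components by grouping points that agree on all clopens:
  component: {L}
  component: {J, K}


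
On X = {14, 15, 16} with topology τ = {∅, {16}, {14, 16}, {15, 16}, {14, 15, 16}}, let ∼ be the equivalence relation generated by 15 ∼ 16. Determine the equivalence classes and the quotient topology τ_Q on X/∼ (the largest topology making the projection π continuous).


X/∼ = {[14], [15=16]}; |τ_Q| = 3.

Equivalence classes: [14], [15=16].
Quotient map π: X → X/∼ sends 14 ↦ [14], 15 ↦ [15=16], 16 ↦ [15=16].
For each subset V ⊆ X/∼, compute π^{-1}(V) ⊆ X and check whether π^{-1}(V) ∈ τ. V is open in τ_Q iff π^{-1}(V) ∈ τ.
  V = {}: π^{-1}(V) = ∅ ∈ τ ✓.
  V = {[14]}: π^{-1}(V) = {14} ∉ τ ✗.
  V = {[15=16]}: π^{-1}(V) = {15, 16} ∈ τ ✓.
  V = {[14], [15=16]}: π^{-1}(V) = {14, 15, 16} ∈ τ ✓.
Open sets in the quotient: τ_Q = {{}, {[15=16]}, {[14], [15=16]}} (3 elements).


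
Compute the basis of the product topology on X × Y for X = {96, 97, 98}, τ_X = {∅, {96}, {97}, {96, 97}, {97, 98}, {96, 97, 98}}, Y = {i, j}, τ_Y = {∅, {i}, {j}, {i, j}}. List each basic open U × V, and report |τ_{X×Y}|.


Basis B = {∅ × ∅, {96} × {i}, {96} × {j}, {97} × {i}, {97} × {j}, {96} × {i, j}, {96, 97} × {i}, {96, 97} × {j}, {97} × {i, j}, {97, 98} × {i}, {97, 98} × {j}, {96, 97, 98} × {i}, {96, 97, 98} × {j}, {96, 97} × {i, j}, {97, 98} × {i, j}, {96, 97, 98} × {i, j}}; |τ_{X×Y}| = 36.

Enumerate products U × V with U ∈ τ_X, V ∈ τ_Y (deduplicated):
  ∅ × ∅ = {} (∅)
  {96} × {i} = {(96,i)}
  {96} × {j} = {(96,j)}
  {97} × {i} = {(97,i)}
  {97} × {j} = {(97,j)}
  {96} × {i, j} = {(96,i), (96,j)}
  {96, 97} × {i} = {(96,i), (97,i)}
  {96, 97} × {j} = {(96,j), (97,j)}
  {97} × {i, j} = {(97,i), (97,j)}
  {97, 98} × {i} = {(97,i), (98,i)}
  {97, 98} × {j} = {(97,j), (98,j)}
  {96, 97, 98} × {i} = {(96,i), (97,i), (98,i)}
  {96, 97, 98} × {j} = {(96,j), (97,j), (98,j)}
  {96, 97} × {i, j} = {(96,i), (96,j), (97,i), (97,j)}
  {97, 98} × {i, j} = {(97,i), (97,j), (98,i), (98,j)}
  {96, 97, 98} × {i, j} = {(96,i), (96,j), (97,i), (97,j), (98,i), (98,j)}
These 16 distinct sets form the basis B.
Close under arbitrary unions to get τ_{X×Y}; counting gives |τ_{X×Y}| = 36.


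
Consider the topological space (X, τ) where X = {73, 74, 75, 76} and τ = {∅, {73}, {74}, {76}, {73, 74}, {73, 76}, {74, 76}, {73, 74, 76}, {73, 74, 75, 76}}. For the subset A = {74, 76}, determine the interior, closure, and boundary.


int(A) = {74, 76}, cl(A) = {74, 75, 76}, ∂A = {75}.

Closed sets in (X, τ) are complements of opens:
  closed(X, τ) = {∅, {75}, {73, 75}, {74, 75}, {75, 76}, {73, 74, 75}, {73, 75, 76}, {74, 75, 76}, {73, 74, 75, 76}}.
int(A) = ⋃ {U ∈ τ : U ⊆ A}. Opens contained in A: ∅, {74}, {76}, {74, 76}.
Taking the union of these: int(A) = {74, 76}.
cl(A) = ⋂ {C closed : A ⊆ C}. Closed sets containing A: {74, 75, 76}, {73, 74, 75, 76}.
Intersecting these: cl(A) = {74, 75, 76}.
∂A = cl(A) ∖ int(A) = {74, 75, 76} ∖ {74, 76} = {75}.


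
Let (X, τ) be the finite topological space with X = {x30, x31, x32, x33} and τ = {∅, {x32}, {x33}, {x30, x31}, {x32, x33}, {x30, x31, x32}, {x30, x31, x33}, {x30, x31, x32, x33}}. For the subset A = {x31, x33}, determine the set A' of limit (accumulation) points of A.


A' = {x30}

For each x ∈ X, list the open sets U ∈ τ with x ∈ U, then check whether U ∩ (A ∖ {x}) ≠ ∅ for every such U.
  x = x30: opens ∋ x are {x30, x31}, {x30, x31, x32}, {x30, x31, x33}, {x30, x31, x32, x33}; each meets A ∖ {x30}, so x IS a limit point.
  x = x31: open {x30, x31} ∋ x has {x30, x31} ∩ (A ∖ {x31}) = ∅, so x is NOT a limit point.
  x = x32: open {x32} ∋ x has {x32} ∩ (A ∖ {x32}) = ∅, so x is NOT a limit point.
  x = x33: open {x33} ∋ x has {x33} ∩ (A ∖ {x33}) = ∅, so x is NOT a limit point.
Collecting: A' = {x30}.


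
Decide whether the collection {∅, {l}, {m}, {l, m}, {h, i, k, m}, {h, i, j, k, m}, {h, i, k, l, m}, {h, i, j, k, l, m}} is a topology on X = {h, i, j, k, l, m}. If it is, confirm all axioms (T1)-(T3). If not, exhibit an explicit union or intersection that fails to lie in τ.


τ IS a topology on X.

Axiom (T1): ∅ ∈ τ? Yes; X ∈ τ? Yes.
Axiom (T2/T3): check pairwise unions and intersections of members of τ.
All pairwise intersections and unions checked — each lies in τ. Therefore τ satisfies (T1), (T2), (T3): it IS a topology on X.


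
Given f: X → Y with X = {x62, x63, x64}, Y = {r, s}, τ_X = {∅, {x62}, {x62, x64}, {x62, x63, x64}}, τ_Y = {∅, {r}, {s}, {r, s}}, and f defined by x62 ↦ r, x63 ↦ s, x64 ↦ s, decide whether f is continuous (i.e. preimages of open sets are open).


f is NOT continuous.

Compute f^{-1}(U) for each U ∈ τ_Y:
  U = ∅: f^{-1}(U) = ∅ ∈ τ_X ✓.
  U = {r}: f^{-1}(U) = {x62} ∈ τ_X ✓.
  U = {s}: f^{-1}(U) = {x63, x64} ∉ τ_X ✗.
  U = {r, s}: f^{-1}(U) = {x62, x63, x64} ∈ τ_X ✓.
Found U = {s} with f^{-1}(U) = {x63, x64} not in τ_X. Therefore f is NOT continuous.


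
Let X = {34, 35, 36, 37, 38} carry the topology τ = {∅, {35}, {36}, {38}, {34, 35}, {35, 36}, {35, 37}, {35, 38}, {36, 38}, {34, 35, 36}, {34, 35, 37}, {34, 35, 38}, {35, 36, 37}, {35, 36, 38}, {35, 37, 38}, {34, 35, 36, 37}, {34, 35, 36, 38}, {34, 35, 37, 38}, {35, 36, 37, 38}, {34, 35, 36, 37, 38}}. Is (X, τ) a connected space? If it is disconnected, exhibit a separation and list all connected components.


(X, τ) is disconnected; components = [{36}, {38}, {34, 35, 37}].

Find clopen sets (U ∈ τ with X ∖ U ∈ τ):
  U = ∅, X ∖ U = {34, 35, 36, 37, 38} — both open, so U is clopen.
  U = {36}, X ∖ U = {34, 35, 37, 38} — both open, so U is clopen.
  U = {38}, X ∖ U = {34, 35, 36, 37} — both open, so U is clopen.
  U = {36, 38}, X ∖ U = {34, 35, 37} — both open, so U is clopen.
  U = {34, 35, 37}, X ∖ U = {36, 38} — both open, so U is clopen.
  U = {34, 35, 36, 37}, X ∖ U = {38} — both open, so U is clopen.
  U = {34, 35, 37, 38}, X ∖ U = {36} — both open, so U is clopen.
  U = {34, 35, 36, 37, 38}, X ∖ U = ∅ — both open, so U is clopen.
Nontrivial clopen(s) exist: e.g. {34, 35, 37, 38}. So (X, τ) is disconnected.
Compute connected components by grouping points that agree on all clopens:
  component: {36}
  component: {38}
  component: {34, 35, 37}


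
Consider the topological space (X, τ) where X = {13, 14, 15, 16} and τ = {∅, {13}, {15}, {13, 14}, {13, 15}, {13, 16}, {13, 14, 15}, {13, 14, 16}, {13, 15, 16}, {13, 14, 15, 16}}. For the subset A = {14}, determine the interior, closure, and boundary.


int(A) = ∅, cl(A) = {14}, ∂A = {14}.

Closed sets in (X, τ) are complements of opens:
  closed(X, τ) = {∅, {14}, {15}, {16}, {14, 15}, {14, 16}, {15, 16}, {13, 14, 16}, {14, 15, 16}, {13, 14, 15, 16}}.
int(A) = ⋃ {U ∈ τ : U ⊆ A}. Opens contained in A: ∅.
Taking the union of these: int(A) = ∅.
cl(A) = ⋂ {C closed : A ⊆ C}. Closed sets containing A: {14}, {14, 15}, {14, 16}, {13, 14, 16}, {14, 15, 16}, {13, 14, 15, 16}.
Intersecting these: cl(A) = {14}.
∂A = cl(A) ∖ int(A) = {14} ∖ ∅ = {14}.


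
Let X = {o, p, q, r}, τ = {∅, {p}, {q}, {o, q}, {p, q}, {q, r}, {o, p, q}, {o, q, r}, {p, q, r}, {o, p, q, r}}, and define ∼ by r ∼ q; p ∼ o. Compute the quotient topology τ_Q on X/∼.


X/∼ = {[o=p], [q=r]}; |τ_Q| = 3.

Equivalence classes: [o=p], [q=r].
Quotient map π: X → X/∼ sends o ↦ [o=p], p ↦ [o=p], q ↦ [q=r], r ↦ [q=r].
For each subset V ⊆ X/∼, compute π^{-1}(V) ⊆ X and check whether π^{-1}(V) ∈ τ. V is open in τ_Q iff π^{-1}(V) ∈ τ.
  V = {}: π^{-1}(V) = ∅ ∈ τ ✓.
  V = {[o=p]}: π^{-1}(V) = {o, p} ∉ τ ✗.
  V = {[q=r]}: π^{-1}(V) = {q, r} ∈ τ ✓.
  V = {[o=p], [q=r]}: π^{-1}(V) = {o, p, q, r} ∈ τ ✓.
Open sets in the quotient: τ_Q = {{}, {[q=r]}, {[o=p], [q=r]}} (3 elements).


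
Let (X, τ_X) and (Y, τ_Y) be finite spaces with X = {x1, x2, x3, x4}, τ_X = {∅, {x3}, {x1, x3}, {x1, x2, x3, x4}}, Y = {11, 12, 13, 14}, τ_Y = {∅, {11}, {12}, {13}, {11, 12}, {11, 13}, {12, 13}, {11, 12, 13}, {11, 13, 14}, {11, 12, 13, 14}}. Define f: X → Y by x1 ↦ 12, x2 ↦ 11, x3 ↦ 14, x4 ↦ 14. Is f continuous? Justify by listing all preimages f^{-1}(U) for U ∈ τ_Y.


f is NOT continuous.

Compute f^{-1}(U) for each U ∈ τ_Y:
  U = ∅: f^{-1}(U) = ∅ ∈ τ_X ✓.
  U = {11}: f^{-1}(U) = {x2} ∉ τ_X ✗.
  U = {12}: f^{-1}(U) = {x1} ∉ τ_X ✗.
  U = {13}: f^{-1}(U) = ∅ ∈ τ_X ✓.
  U = {11, 12}: f^{-1}(U) = {x1, x2} ∉ τ_X ✗.
  U = {11, 13}: f^{-1}(U) = {x2} ∉ τ_X ✗.
  U = {12, 13}: f^{-1}(U) = {x1} ∉ τ_X ✗.
  U = {11, 12, 13}: f^{-1}(U) = {x1, x2} ∉ τ_X ✗.
  U = {11, 13, 14}: f^{-1}(U) = {x2, x3, x4} ∉ τ_X ✗.
  U = {11, 12, 13, 14}: f^{-1}(U) = {x1, x2, x3, x4} ∈ τ_X ✓.
Found U = {11} with f^{-1}(U) = {x2} not in τ_X. Therefore f is NOT continuous.


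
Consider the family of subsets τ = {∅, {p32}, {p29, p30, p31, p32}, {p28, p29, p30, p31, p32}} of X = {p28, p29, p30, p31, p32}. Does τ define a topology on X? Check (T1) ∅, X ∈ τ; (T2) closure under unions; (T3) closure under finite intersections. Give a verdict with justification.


τ IS a topology on X.

Axiom (T1): ∅ ∈ τ? Yes; X ∈ τ? Yes.
Axiom (T2/T3): check pairwise unions and intersections of members of τ.
All pairwise intersections and unions checked — each lies in τ. Therefore τ satisfies (T1), (T2), (T3): it IS a topology on X.


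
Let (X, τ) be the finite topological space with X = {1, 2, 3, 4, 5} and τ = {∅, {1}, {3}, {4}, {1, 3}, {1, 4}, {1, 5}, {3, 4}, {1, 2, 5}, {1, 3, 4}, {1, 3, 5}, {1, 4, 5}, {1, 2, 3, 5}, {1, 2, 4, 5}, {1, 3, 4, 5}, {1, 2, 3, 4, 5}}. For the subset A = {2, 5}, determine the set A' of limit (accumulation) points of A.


A' = {2}

For each x ∈ X, list the open sets U ∈ τ with x ∈ U, then check whether U ∩ (A ∖ {x}) ≠ ∅ for every such U.
  x = 1: open {1} ∋ x has {1} ∩ (A ∖ {1}) = ∅, so x is NOT a limit point.
  x = 2: opens ∋ x are {1, 2, 5}, {1, 2, 3, 5}, {1, 2, 4, 5}, {1, 2, 3, 4, 5}; each meets A ∖ {2}, so x IS a limit point.
  x = 3: open {3} ∋ x has {3} ∩ (A ∖ {3}) = ∅, so x is NOT a limit point.
  x = 4: open {4} ∋ x has {4} ∩ (A ∖ {4}) = ∅, so x is NOT a limit point.
  x = 5: open {1, 5} ∋ x has {1, 5} ∩ (A ∖ {5}) = ∅, so x is NOT a limit point.
Collecting: A' = {2}.


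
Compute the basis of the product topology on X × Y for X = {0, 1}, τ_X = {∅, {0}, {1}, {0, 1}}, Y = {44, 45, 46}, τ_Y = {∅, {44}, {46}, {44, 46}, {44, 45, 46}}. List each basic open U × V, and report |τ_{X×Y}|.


Basis B = {∅ × ∅, {0} × {44}, {0} × {46}, {1} × {44}, {1} × {46}, {0} × {44, 46}, {0, 1} × {44}, {0, 1} × {46}, {1} × {44, 46}, {0} × {44, 45, 46}, {1} × {44, 45, 46}, {0, 1} × {44, 46}, {0, 1} × {44, 45, 46}}; |τ_{X×Y}| = 25.

Enumerate products U × V with U ∈ τ_X, V ∈ τ_Y (deduplicated):
  ∅ × ∅ = {} (∅)
  {0} × {44} = {(0,44)}
  {0} × {46} = {(0,46)}
  {1} × {44} = {(1,44)}
  {1} × {46} = {(1,46)}
  {0} × {44, 46} = {(0,44), (0,46)}
  {0, 1} × {44} = {(0,44), (1,44)}
  {0, 1} × {46} = {(0,46), (1,46)}
  {1} × {44, 46} = {(1,44), (1,46)}
  {0} × {44, 45, 46} = {(0,44), (0,45), (0,46)}
  {1} × {44, 45, 46} = {(1,44), (1,45), (1,46)}
  {0, 1} × {44, 46} = {(0,44), (0,46), (1,44), (1,46)}
  {0, 1} × {44, 45, 46} = {(0,44), (0,45), (0,46), (1,44), (1,45), (1,46)}
These 13 distinct sets form the basis B.
Close under arbitrary unions to get τ_{X×Y}; counting gives |τ_{X×Y}| = 25.


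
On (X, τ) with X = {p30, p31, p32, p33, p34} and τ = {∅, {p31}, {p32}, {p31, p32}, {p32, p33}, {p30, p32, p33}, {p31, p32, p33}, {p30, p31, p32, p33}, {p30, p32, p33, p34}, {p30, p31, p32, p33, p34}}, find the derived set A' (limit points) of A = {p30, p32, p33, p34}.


A' = {p30, p33, p34}

For each x ∈ X, list the open sets U ∈ τ with x ∈ U, then check whether U ∩ (A ∖ {x}) ≠ ∅ for every such U.
  x = p30: opens ∋ x are {p30, p32, p33}, {p30, p31, p32, p33}, {p30, p32, p33, p34}, {p30, p31, p32, p33, p34}; each meets A ∖ {p30}, so x IS a limit point.
  x = p31: open {p31} ∋ x has {p31} ∩ (A ∖ {p31}) = ∅, so x is NOT a limit point.
  x = p32: open {p32} ∋ x has {p32} ∩ (A ∖ {p32}) = ∅, so x is NOT a limit point.
  x = p33: opens ∋ x are {p32, p33}, {p30, p32, p33}, {p31, p32, p33}, {p30, p31, p32, p33}, {p30, p32, p33, p34}, {p30, p31, p32, p33, p34}; each meets A ∖ {p33}, so x IS a limit point.
  x = p34: opens ∋ x are {p30, p32, p33, p34}, {p30, p31, p32, p33, p34}; each meets A ∖ {p34}, so x IS a limit point.
Collecting: A' = {p30, p33, p34}.


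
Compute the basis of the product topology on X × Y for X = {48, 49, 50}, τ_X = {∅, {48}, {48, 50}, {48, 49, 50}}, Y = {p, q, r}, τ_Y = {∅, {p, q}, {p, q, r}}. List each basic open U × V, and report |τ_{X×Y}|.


Basis B = {∅ × ∅, {48} × {p, q}, {48} × {p, q, r}, {48, 50} × {p, q}, {48, 50} × {p, q, r}, {48, 49, 50} × {p, q}, {48, 49, 50} × {p, q, r}}; |τ_{X×Y}| = 10.

Enumerate products U × V with U ∈ τ_X, V ∈ τ_Y (deduplicated):
  ∅ × ∅ = {} (∅)
  {48} × {p, q} = {(48,p), (48,q)}
  {48} × {p, q, r} = {(48,p), (48,q), (48,r)}
  {48, 50} × {p, q} = {(48,p), (48,q), (50,p), (50,q)}
  {48, 50} × {p, q, r} = {(48,p), (48,q), (48,r), (50,p), (50,q), (50,r)}
  {48, 49, 50} × {p, q} = {(48,p), (48,q), (49,p), (49,q), (50,p), (50,q)}
  {48, 49, 50} × {p, q, r} = {(48,p), (48,q), (48,r), (49,p), (49,q), (49,r), (50,p), (50,q), (50,r)}
These 7 distinct sets form the basis B.
Close under arbitrary unions to get τ_{X×Y}; counting gives |τ_{X×Y}| = 10.


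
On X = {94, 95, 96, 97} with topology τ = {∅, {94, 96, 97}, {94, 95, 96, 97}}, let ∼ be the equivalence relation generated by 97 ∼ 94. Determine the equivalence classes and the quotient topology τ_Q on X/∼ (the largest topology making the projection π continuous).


X/∼ = {[94=97], [95], [96]}; |τ_Q| = 3.

Equivalence classes: [94=97], [95], [96].
Quotient map π: X → X/∼ sends 94 ↦ [94=97], 95 ↦ [95], 96 ↦ [96], 97 ↦ [94=97].
For each subset V ⊆ X/∼, compute π^{-1}(V) ⊆ X and check whether π^{-1}(V) ∈ τ. V is open in τ_Q iff π^{-1}(V) ∈ τ.
  V = {}: π^{-1}(V) = ∅ ∈ τ ✓.
  V = {[94=97]}: π^{-1}(V) = {94, 97} ∉ τ ✗.
  V = {[95]}: π^{-1}(V) = {95} ∉ τ ✗.
  V = {[94=97], [95]}: π^{-1}(V) = {94, 95, 97} ∉ τ ✗.
  V = {[96]}: π^{-1}(V) = {96} ∉ τ ✗.
  V = {[94=97], [96]}: π^{-1}(V) = {94, 96, 97} ∈ τ ✓.
  V = {[95], [96]}: π^{-1}(V) = {95, 96} ∉ τ ✗.
  V = {[94=97], [95], [96]}: π^{-1}(V) = {94, 95, 96, 97} ∈ τ ✓.
Open sets in the quotient: τ_Q = {{}, {[94=97], [96]}, {[94=97], [95], [96]}} (3 elements).


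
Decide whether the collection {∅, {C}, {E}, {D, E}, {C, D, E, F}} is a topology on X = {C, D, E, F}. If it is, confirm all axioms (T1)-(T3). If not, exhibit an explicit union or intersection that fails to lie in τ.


τ is NOT a topology on X.

Axiom (T1): ∅ ∈ τ? Yes; X ∈ τ? Yes.
Axiom (T2/T3): check pairwise unions and intersections of members of τ.
Counterexample for (T2): {C} ∪ {E} = {C, E} ∉ τ. Therefore τ is NOT a topology.


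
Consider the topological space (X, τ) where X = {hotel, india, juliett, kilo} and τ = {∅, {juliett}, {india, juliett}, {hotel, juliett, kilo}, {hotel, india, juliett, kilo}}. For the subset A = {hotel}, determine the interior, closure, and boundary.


int(A) = ∅, cl(A) = {hotel, kilo}, ∂A = {hotel, kilo}.

Closed sets in (X, τ) are complements of opens:
  closed(X, τ) = {∅, {india}, {hotel, kilo}, {hotel, india, kilo}, {hotel, india, juliett, kilo}}.
int(A) = ⋃ {U ∈ τ : U ⊆ A}. Opens contained in A: ∅.
Taking the union of these: int(A) = ∅.
cl(A) = ⋂ {C closed : A ⊆ C}. Closed sets containing A: {hotel, kilo}, {hotel, india, kilo}, {hotel, india, juliett, kilo}.
Intersecting these: cl(A) = {hotel, kilo}.
∂A = cl(A) ∖ int(A) = {hotel, kilo} ∖ ∅ = {hotel, kilo}.


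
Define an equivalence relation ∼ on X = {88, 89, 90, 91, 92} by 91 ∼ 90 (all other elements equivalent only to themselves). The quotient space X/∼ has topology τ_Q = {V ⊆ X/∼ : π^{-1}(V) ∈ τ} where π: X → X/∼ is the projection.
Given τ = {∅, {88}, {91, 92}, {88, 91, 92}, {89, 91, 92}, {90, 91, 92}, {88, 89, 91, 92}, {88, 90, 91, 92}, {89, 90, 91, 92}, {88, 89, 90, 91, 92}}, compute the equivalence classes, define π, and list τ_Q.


X/∼ = {[88], [89], [90=91], [92]}; |τ_Q| = 6.

Equivalence classes: [88], [89], [90=91], [92].
Quotient map π: X → X/∼ sends 88 ↦ [88], 89 ↦ [89], 90 ↦ [90=91], 91 ↦ [90=91], 92 ↦ [92].
For each subset V ⊆ X/∼, compute π^{-1}(V) ⊆ X and check whether π^{-1}(V) ∈ τ. V is open in τ_Q iff π^{-1}(V) ∈ τ.
  V = {}: π^{-1}(V) = ∅ ∈ τ ✓.
  V = {[88]}: π^{-1}(V) = {88} ∈ τ ✓.
  V = {[89]}: π^{-1}(V) = {89} ∉ τ ✗.
  V = {[88], [89]}: π^{-1}(V) = {88, 89} ∉ τ ✗.
  V = {[90=91]}: π^{-1}(V) = {90, 91} ∉ τ ✗.
  V = {[88], [90=91]}: π^{-1}(V) = {88, 90, 91} ∉ τ ✗.
  V = {[89], [90=91]}: π^{-1}(V) = {89, 90, 91} ∉ τ ✗.
  V = {[88], [89], [90=91]}: π^{-1}(V) = {88, 89, 90, 91} ∉ τ ✗.
  V = {[92]}: π^{-1}(V) = {92} ∉ τ ✗.
  V = {[88], [92]}: π^{-1}(V) = {88, 92} ∉ τ ✗.
  V = {[89], [92]}: π^{-1}(V) = {89, 92} ∉ τ ✗.
  V = {[88], [89], [92]}: π^{-1}(V) = {88, 89, 92} ∉ τ ✗.
  V = {[90=91], [92]}: π^{-1}(V) = {90, 91, 92} ∈ τ ✓.
  V = {[88], [90=91], [92]}: π^{-1}(V) = {88, 90, 91, 92} ∈ τ ✓.
  V = {[89], [90=91], [92]}: π^{-1}(V) = {89, 90, 91, 92} ∈ τ ✓.
  V = {[88], [89], [90=91], [92]}: π^{-1}(V) = {88, 89, 90, 91, 92} ∈ τ ✓.
Open sets in the quotient: τ_Q = {{}, {[88]}, {[90=91], [92]}, {[88], [90=91], [92]}, {[89], [90=91], [92]}, {[88], [89], [90=91], [92]}} (6 elements).


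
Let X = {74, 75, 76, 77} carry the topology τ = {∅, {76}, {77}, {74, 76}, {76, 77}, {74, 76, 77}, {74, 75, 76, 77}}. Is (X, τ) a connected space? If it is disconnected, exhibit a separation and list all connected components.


(X, τ) is connected.

Find clopen sets (U ∈ τ with X ∖ U ∈ τ):
  U = ∅, X ∖ U = {74, 75, 76, 77} — both open, so U is clopen.
  U = {74, 75, 76, 77}, X ∖ U = ∅ — both open, so U is clopen.
Only trivial clopens (∅ and X) exist, so (X, τ) is connected.
Compute connected components by grouping points that agree on all clopens:
  component: {74, 75, 76, 77}


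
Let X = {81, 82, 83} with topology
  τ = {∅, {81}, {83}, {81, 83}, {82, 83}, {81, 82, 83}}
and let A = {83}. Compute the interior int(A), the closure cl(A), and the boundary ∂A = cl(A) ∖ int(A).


int(A) = {83}, cl(A) = {82, 83}, ∂A = {82}.

Closed sets in (X, τ) are complements of opens:
  closed(X, τ) = {∅, {81}, {82}, {81, 82}, {82, 83}, {81, 82, 83}}.
int(A) = ⋃ {U ∈ τ : U ⊆ A}. Opens contained in A: ∅, {83}.
Taking the union of these: int(A) = {83}.
cl(A) = ⋂ {C closed : A ⊆ C}. Closed sets containing A: {82, 83}, {81, 82, 83}.
Intersecting these: cl(A) = {82, 83}.
∂A = cl(A) ∖ int(A) = {82, 83} ∖ {83} = {82}.


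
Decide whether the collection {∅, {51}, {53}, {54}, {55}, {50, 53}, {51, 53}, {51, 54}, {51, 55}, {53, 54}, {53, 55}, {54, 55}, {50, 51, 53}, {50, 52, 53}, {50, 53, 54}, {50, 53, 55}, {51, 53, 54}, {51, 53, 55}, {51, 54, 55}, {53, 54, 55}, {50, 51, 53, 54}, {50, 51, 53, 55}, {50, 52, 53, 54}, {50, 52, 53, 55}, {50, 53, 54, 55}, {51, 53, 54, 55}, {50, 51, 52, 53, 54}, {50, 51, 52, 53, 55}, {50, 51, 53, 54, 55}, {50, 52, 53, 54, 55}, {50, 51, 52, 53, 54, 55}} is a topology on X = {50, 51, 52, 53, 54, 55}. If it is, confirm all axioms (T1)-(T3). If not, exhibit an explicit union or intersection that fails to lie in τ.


τ is NOT a topology on X.

Axiom (T1): ∅ ∈ τ? Yes; X ∈ τ? Yes.
Axiom (T2/T3): check pairwise unions and intersections of members of τ.
Counterexample for (T2): {51} ∪ {50, 52, 53} = {50, 51, 52, 53} ∉ τ. Therefore τ is NOT a topology.


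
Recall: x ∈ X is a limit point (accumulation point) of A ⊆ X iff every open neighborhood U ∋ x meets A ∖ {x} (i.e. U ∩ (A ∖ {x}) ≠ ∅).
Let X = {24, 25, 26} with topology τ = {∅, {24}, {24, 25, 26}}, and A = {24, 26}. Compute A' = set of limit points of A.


A' = {25, 26}

For each x ∈ X, list the open sets U ∈ τ with x ∈ U, then check whether U ∩ (A ∖ {x}) ≠ ∅ for every such U.
  x = 24: open {24} ∋ x has {24} ∩ (A ∖ {24}) = ∅, so x is NOT a limit point.
  x = 25: opens ∋ x are {24, 25, 26}; each meets A ∖ {25}, so x IS a limit point.
  x = 26: opens ∋ x are {24, 25, 26}; each meets A ∖ {26}, so x IS a limit point.
Collecting: A' = {25, 26}.
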